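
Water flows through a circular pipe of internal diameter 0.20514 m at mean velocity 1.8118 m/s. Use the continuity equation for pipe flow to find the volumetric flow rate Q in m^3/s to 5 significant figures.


Approach: apply the continuity equation for pipe flow, Q = A * v with A = pi*(D/2)^2.
A = pi*(0.20514/2)^2 = 0.03305146 m^2
Q = 0.03305146 * 1.8118 = 0.059883 m^3/s
Therefore the volumetric flow rate Q = 0.059883 m^3/s.


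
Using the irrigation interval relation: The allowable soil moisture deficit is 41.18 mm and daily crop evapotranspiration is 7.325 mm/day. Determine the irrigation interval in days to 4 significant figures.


Approach: apply the irrigation interval relation, interval = SMD / ETc.
interval = 41.18 / 7.325 = 5.622 days
Therefore the irrigation interval = 5.622 days.


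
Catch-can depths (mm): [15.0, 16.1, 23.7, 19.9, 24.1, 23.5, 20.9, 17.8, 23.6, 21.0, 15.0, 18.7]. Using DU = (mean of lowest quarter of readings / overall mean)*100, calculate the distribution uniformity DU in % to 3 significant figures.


sorted lowest 3 of 12: [15.0, 15.0, 16.1] -> mean = 15.367 mm
overall mean = 19.942 mm
DU = (15.367/19.942)*100 = 77.1 %
Therefore the distribution uniformity DU = 77.1 %.


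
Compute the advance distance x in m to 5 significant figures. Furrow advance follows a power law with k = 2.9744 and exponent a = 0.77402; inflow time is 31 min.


Approach: apply the power-law advance function, x = k*t^a.
x = 2.9744 * 31^0.77402 = 42.437 m
Therefore the advance distance x = 42.437 m.


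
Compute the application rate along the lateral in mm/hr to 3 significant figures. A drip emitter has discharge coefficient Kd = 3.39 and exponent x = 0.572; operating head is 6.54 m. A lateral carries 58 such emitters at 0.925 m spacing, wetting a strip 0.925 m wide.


Approach: apply the emitter equation with a lateral mass balance, q = Kd*h^x; Q = n*q; rate = Q/(n*spacing*width).
Step 1 — single emitter flow (q = Kd*h^x):
  q = 3.39 * 6.54^0.572 = 9.9245 L/hr
Step 2 — total lateral flow: Q = 58 * 9.9245 = 575.62 L/hr
Step 3 — wetted area: A = 58 * 0.925 * 0.925 = 49.626 m^2
Step 4 — application rate: Q/A = 575.62/49.626 = 11.6 mm/hr
Therefore the application rate along the lateral = 11.6 mm/hr.


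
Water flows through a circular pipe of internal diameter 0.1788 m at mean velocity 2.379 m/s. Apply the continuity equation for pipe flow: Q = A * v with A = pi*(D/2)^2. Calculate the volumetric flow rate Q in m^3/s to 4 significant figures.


A = pi*(0.1788/2)^2 = 0.0251087 m^2
Q = 0.0251087 * 2.379 = 0.05973 m^3/s
Therefore the volumetric flow rate Q = 0.05973 m^3/s.


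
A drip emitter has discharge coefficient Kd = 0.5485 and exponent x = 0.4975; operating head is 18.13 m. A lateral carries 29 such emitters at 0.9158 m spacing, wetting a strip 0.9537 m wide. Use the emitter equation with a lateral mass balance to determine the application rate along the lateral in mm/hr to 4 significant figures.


Approach: apply the emitter equation with a lateral mass balance, q = Kd*h^x; Q = n*q; rate = Q/(n*spacing*width).
Step 1 — single emitter flow (q = Kd*h^x):
  q = 0.5485 * 18.13^0.4975 = 2.31862 L/hr
Step 2 — total lateral flow: Q = 29 * 2.31862 = 67.2400 L/hr
Step 3 — wetted area: A = 29 * 0.9158 * 0.9537 = 25.3286 m^2
Step 4 — application rate: Q/A = 67.2400/25.3286 = 2.655 mm/hr
Therefore the application rate along the lateral = 2.655 mm/hr.


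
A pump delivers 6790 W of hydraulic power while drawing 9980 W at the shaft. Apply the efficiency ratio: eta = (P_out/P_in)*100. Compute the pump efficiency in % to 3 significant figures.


eta = (6790 / 9980) * 100 = 68.0 %
Therefore the pump efficiency = 68.0 %.


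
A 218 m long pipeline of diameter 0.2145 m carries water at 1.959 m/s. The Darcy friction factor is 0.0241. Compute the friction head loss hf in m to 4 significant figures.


Approach: apply the Darcy-Weisbach equation, hf = f*(L/D)*(v^2/(2g)).
hf = 0.0241 * (218/0.2145) * (1.959^2 / (2*9.81))
hf = 4.791 m
Therefore the friction head loss hf = 4.791 m.


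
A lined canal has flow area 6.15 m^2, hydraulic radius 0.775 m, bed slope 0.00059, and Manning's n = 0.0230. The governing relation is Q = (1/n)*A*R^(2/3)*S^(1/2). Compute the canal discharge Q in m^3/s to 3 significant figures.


Q = (1/0.0230) * 6.15 * 0.775^(2/3) * 0.00059^(1/2) = 5.48 m^3/s
Therefore the canal discharge Q = 5.48 m^3/s.


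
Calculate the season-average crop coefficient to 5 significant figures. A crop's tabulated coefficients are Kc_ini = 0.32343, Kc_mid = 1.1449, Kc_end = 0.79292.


Approach: apply a simple seasonal average, Kc_avg = (Kc_ini + Kc_mid + Kc_end)/3.
Kc_avg = (0.32343 + 1.1449 + 0.79292)/3 = 0.75375
Therefore the season-average crop coefficient = 0.75375.


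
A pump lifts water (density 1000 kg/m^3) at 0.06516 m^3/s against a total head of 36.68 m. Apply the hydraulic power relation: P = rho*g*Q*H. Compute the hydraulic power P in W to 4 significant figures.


P = 1000 * 9.81 * 0.06516 * 36.68 = 23450 W
Therefore the hydraulic power P = 23450 W.


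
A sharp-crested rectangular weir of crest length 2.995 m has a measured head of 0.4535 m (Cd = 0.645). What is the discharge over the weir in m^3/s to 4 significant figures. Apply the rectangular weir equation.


Approach: apply the rectangular weir equation, Q = (2/3)*Cd*L*sqrt(2g)*H^1.5.
Q = (2/3)*0.645*2.995*sqrt(2*9.81)*0.4535^1.5 = 1.742 m^3/s
Therefore the discharge over the weir = 1.742 m^3/s.


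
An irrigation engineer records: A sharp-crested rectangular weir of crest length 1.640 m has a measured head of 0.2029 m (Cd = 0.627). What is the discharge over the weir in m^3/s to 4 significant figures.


Approach: apply the rectangular weir equation, Q = (2/3)*Cd*L*sqrt(2g)*H^1.5.
Q = (2/3)*0.627*1.640*sqrt(2*9.81)*0.2029^1.5 = 0.2775 m^3/s
Therefore the discharge over the weir = 0.2775 m^3/s.


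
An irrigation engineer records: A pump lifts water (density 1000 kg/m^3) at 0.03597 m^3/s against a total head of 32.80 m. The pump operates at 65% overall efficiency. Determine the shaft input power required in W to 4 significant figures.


Approach: apply hydraulic power then efficiency conversion, P = rho*g*Q*H; P_in = P/eta.
Step 1 — hydraulic power (P = rho*g*Q*H):
  P = 1000 * 9.81 * 0.03597 * 32.80 = 11574.0 W
Step 2 — input power: P_in = P/eta = 11574.0 / 0.65 = 17810 W
Therefore the shaft input power required = 17810 W.


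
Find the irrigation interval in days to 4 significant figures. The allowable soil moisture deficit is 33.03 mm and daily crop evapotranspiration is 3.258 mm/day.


Approach: apply the irrigation interval relation, interval = SMD / ETc.
interval = 33.03 / 3.258 = 10.14 days
Therefore the irrigation interval = 10.14 days.


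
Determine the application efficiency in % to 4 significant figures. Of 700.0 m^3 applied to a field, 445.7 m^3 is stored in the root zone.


Approach: apply the application efficiency ratio, Ea = (stored/applied)*100.
Ea = (445.7/700.0)*100 = 63.67 %
Therefore the application efficiency = 63.67 %.


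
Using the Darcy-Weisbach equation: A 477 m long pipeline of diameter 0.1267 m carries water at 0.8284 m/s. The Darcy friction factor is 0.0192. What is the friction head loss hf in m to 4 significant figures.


Approach: apply the Darcy-Weisbach equation, hf = f*(L/D)*(v^2/(2g)).
hf = 0.0192 * (477/0.1267) * (0.8284^2 / (2*9.81))
hf = 2.528 m
Therefore the friction head loss hf = 2.528 m.


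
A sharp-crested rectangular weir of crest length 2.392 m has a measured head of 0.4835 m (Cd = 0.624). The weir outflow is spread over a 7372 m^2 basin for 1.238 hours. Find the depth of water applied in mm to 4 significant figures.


Approach: apply the rectangular weir equation with a volume-to-depth conversion, Q = (2/3)*Cd*L*sqrt(2g)*H^1.5; d = Q*t/A * 1000.
Step 1 — weir discharge:
  Q = (2/3)*0.624*2.392*sqrt(2*9.81)*0.4835^1.5 = 1.48183 m^3/s
Step 2 — volume: V = 1.48183 * 1.238*3600 = 6604.23 m^3
Step 3 — depth: d = V/A * 1000 = 6604.23/7372 * 1000 = 895.9 mm
Therefore the depth of water applied = 895.9 mm.


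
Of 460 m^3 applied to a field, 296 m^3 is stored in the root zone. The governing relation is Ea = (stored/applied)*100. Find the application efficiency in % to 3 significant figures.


Ea = (296/460)*100 = 64.3 %
Therefore the application efficiency = 64.3 %.


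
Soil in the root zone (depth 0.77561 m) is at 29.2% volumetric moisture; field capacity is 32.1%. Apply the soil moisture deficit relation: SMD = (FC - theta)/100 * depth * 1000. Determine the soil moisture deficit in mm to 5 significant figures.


SMD = (32.1 - 29.2)/100 * 0.77561 * 1000 = 22.493 mm
Therefore the soil moisture deficit = 22.493 mm.


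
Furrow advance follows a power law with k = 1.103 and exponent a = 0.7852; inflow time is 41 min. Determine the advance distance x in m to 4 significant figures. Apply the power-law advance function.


Approach: apply the power-law advance function, x = k*t^a.
x = 1.103 * 41^0.7852 = 20.37 m
Therefore the advance distance x = 20.37 m.


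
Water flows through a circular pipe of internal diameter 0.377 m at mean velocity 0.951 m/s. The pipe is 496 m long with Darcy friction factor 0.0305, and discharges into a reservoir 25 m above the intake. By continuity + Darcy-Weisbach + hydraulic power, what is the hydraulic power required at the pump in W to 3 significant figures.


Approach: apply continuity + Darcy-Weisbach + hydraulic power, Q = A*v; hf = f*(L/D)*(v^2/(2g)); H = static + hf; P = rho*g*Q*H.
Step 1 — flow rate (continuity, Q = A*v):
  A = pi*(0.377/2)^2 = 0.11163 m^2
  Q = 0.11163 * 0.951 = 0.10616 m^3/s
Step 2 — friction head loss (Darcy-Weisbach):
  hf = 0.0305 * (496/0.377) * (0.951^2 / (2*9.81))
  hf = 1.8497 m
Step 3 — total head: H = 25 + 1.8497 = 26.850 m
Step 4 — hydraulic power (P = rho*g*Q*H):
  P = 1000 * 9.81 * 0.10616 * 26.850 = 28000 W
Therefore the hydraulic power required at the pump = 28000 W.


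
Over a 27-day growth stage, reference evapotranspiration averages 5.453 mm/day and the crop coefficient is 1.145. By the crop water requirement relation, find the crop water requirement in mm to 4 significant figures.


Approach: apply the crop water requirement relation, CWR = ET0 * Kc * days.
CWR = 5.453 * 1.145 * 27 = 168.6 mm
Therefore the crop water requirement = 168.6 mm.


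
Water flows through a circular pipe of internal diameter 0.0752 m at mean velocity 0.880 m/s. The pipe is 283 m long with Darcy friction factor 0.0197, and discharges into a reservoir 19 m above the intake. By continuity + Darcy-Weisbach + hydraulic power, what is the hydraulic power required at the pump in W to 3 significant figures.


Approach: apply continuity + Darcy-Weisbach + hydraulic power, Q = A*v; hf = f*(L/D)*(v^2/(2g)); H = static + hf; P = rho*g*Q*H.
Step 1 — flow rate (continuity, Q = A*v):
  A = pi*(0.0752/2)^2 = 0.0044415 m^2
  Q = 0.0044415 * 0.880 = 0.0039085 m^3/s
Step 2 — friction head loss (Darcy-Weisbach):
  hf = 0.0197 * (283/0.0752) * (0.880^2 / (2*9.81))
  hf = 2.9262 m
Step 3 — total head: H = 19 + 2.9262 = 21.926 m
Step 4 — hydraulic power (P = rho*g*Q*H):
  P = 1000 * 9.81 * 0.0039085 * 21.926 = 841 W
Therefore the hydraulic power required at the pump = 841 W.


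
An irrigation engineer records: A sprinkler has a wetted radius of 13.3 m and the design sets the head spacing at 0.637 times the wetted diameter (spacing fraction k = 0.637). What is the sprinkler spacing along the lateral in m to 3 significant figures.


Approach: apply the sprinkler spacing rule (spacing as a fraction of wetted diameter), S = k*(2*R).
S = 0.637 * (2 * 13.3) = 16.9 m
Therefore the sprinkler spacing along the lateral = 16.9 m.


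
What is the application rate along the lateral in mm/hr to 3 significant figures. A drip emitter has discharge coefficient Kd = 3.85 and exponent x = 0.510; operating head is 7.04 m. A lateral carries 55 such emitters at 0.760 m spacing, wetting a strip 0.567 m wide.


Approach: apply the emitter equation with a lateral mass balance, q = Kd*h^x; Q = n*q; rate = Q/(n*spacing*width).
Step 1 — single emitter flow (q = Kd*h^x):
  q = 3.85 * 7.04^0.510 = 10.417 L/hr
Step 2 — total lateral flow: Q = 55 * 10.417 = 572.91 L/hr
Step 3 — wetted area: A = 55 * 0.760 * 0.567 = 23.701 m^2
Step 4 — application rate: Q/A = 572.91/23.701 = 24.2 mm/hr
Therefore the application rate along the lateral = 24.2 mm/hr.


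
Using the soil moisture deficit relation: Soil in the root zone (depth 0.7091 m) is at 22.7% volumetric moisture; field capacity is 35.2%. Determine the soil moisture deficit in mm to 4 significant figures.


Approach: apply the soil moisture deficit relation, SMD = (FC - theta)/100 * depth * 1000.
SMD = (35.2 - 22.7)/100 * 0.7091 * 1000 = 88.64 mm
Therefore the soil moisture deficit = 88.64 mm.


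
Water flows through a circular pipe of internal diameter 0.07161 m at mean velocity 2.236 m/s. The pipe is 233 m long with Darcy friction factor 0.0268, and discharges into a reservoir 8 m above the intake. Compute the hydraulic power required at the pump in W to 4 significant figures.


Approach: apply continuity + Darcy-Weisbach + hydraulic power, Q = A*v; hf = f*(L/D)*(v^2/(2g)); H = static + hf; P = rho*g*Q*H.
Step 1 — flow rate (continuity, Q = A*v):
  A = pi*(0.07161/2)^2 = 0.00402752 m^2
  Q = 0.00402752 * 2.236 = 0.00900552 m^3/s
Step 2 — friction head loss (Darcy-Weisbach):
  hf = 0.0268 * (233/0.07161) * (2.236^2 / (2*9.81))
  hf = 22.2209 m
Step 3 — total head: H = 8 + 22.2209 = 30.2209 m
Step 4 — hydraulic power (P = rho*g*Q*H):
  P = 1000 * 9.81 * 0.00900552 * 30.2209 = 2670 W
Therefore the hydraulic power required at the pump = 2670 W.


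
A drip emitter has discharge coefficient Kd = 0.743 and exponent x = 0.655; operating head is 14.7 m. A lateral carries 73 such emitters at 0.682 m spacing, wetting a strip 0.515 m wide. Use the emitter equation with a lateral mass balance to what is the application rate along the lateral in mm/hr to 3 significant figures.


Approach: apply the emitter equation with a lateral mass balance, q = Kd*h^x; Q = n*q; rate = Q/(n*spacing*width).
Step 1 — single emitter flow (q = Kd*h^x):
  q = 0.743 * 14.7^0.655 = 4.3210 L/hr
Step 2 — total lateral flow: Q = 73 * 4.3210 = 315.43 L/hr
Step 3 — wetted area: A = 73 * 0.682 * 0.515 = 25.640 m^2
Step 4 — application rate: Q/A = 315.43/25.640 = 12.3 mm/hr
Therefore the application rate along the lateral = 12.3 mm/hr.


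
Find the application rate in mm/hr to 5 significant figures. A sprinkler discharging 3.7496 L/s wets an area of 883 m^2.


Approach: apply the application rate relation, rate = (Q/A)*3600.
rate = (3.7496 / 883) * 3600 = 15.287 mm/hr
Therefore the application rate = 15.287 mm/hr.


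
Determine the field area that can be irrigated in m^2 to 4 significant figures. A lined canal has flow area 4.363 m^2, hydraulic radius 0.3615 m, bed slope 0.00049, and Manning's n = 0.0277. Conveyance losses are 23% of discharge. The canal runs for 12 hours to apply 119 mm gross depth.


Approach: apply Manning's equation with a conveyance and depth budget, Q = (1/n)*A*R^(2/3)*S^(1/2); Q_field = Q*(1-loss); Area = Q_field*t/(d/1000).
Step 1 — canal discharge (Manning's equation):
  Q = (1/0.0277) * 4.363 * 0.3615^(2/3) * 0.00049^(1/2) = 1.76933 m^3/s
Step 2 — delivered flow: Q_field = 1.76933*(1 - 23/100) = 1.36238 m^3/s
Step 3 — volume delivered: V = 1.36238 * 12*3600 = 58855.0 m^3
Step 4 — area served: A = V / (depth/1000) = 58855.0 / 0.119 = 494600 m^2
Therefore the field area that can be irrigated = 494600 m^2.


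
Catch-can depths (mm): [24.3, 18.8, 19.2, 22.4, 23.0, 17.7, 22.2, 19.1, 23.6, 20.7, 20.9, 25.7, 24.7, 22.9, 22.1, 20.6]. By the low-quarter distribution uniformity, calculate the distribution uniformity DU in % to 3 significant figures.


Approach: apply the low-quarter distribution uniformity, DU = (mean of lowest quarter of readings / overall mean)*100.
sorted lowest 4 of 16: [17.7, 18.8, 19.1, 19.2] -> mean = 18.700 mm
overall mean = 21.744 mm
DU = (18.700/21.744)*100 = 86.0 %
Therefore the distribution uniformity DU = 86.0 %.


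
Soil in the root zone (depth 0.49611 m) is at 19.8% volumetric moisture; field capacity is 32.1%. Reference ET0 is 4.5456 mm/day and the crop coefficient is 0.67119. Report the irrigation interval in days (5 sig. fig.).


Approach: apply soil-water budget scheduling, SMD = (FC-theta)/100*depth*1000; ETc = ET0*Kc; interval = SMD/ETc.
Step 1 — soil moisture deficit:
  SMD = (32.1 - 19.8)/100 * 0.49611 * 1000 = 61.02153 mm
Step 2 — daily crop ET (ETc = ET0*Kc):
  ETc = 4.5456 * 0.67119 = 3.050961 mm/day
Step 3 — irrigation interval (SMD/ETc):
  interval = 61.02153 / 3.050961 = 20.001 days
Therefore the irrigation interval = 20.001 days.


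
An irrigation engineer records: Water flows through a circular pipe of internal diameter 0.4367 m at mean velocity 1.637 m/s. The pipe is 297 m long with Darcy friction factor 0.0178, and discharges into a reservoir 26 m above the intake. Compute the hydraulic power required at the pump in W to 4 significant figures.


Approach: apply continuity + Darcy-Weisbach + hydraulic power, Q = A*v; hf = f*(L/D)*(v^2/(2g)); H = static + hf; P = rho*g*Q*H.
Step 1 — flow rate (continuity, Q = A*v):
  A = pi*(0.4367/2)^2 = 0.149781 m^2
  Q = 0.149781 * 1.637 = 0.245191 m^3/s
Step 2 — friction head loss (Darcy-Weisbach):
  hf = 0.0178 * (297/0.4367) * (1.637^2 / (2*9.81))
  hf = 1.65345 m
Step 3 — total head: H = 26 + 1.65345 = 27.6535 m
Step 4 — hydraulic power (P = rho*g*Q*H):
  P = 1000 * 9.81 * 0.245191 * 27.6535 = 66520 W
Therefore the hydraulic power required at the pump = 66520 W.


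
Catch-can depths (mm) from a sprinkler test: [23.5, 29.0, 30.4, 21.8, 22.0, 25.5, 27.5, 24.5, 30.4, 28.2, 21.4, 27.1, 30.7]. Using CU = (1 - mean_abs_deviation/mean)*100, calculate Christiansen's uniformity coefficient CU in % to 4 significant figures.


mean = 26.3077 mm
mean |d_i - mean| = 2.94556 mm
CU = (1 - 2.94556/26.3077)*100 = 88.80 %
Therefore Christiansen's uniformity coefficient CU = 88.80 %.


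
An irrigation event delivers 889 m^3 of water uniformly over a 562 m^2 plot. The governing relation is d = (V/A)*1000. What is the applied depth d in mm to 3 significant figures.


d = (889 / 562) * 1000 = 1580 mm
Therefore the applied depth d = 1580 mm.


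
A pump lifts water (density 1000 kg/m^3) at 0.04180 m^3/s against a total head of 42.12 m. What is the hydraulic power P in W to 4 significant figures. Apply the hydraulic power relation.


Approach: apply the hydraulic power relation, P = rho*g*Q*H.
P = 1000 * 9.81 * 0.04180 * 42.12 = 17270 W
Therefore the hydraulic power P = 17270 W.


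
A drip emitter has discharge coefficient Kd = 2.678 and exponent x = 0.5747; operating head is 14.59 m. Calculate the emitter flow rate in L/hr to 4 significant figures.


Approach: apply the emitter characteristic equation, q = Kd * h^x.
q = 2.678 * 14.59^0.5747 = 12.50 L/hr
Therefore the emitter flow rate = 12.50 L/hr.


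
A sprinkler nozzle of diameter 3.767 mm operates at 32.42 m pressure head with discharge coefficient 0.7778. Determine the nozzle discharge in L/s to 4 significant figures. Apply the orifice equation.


Approach: apply the orifice equation, Q = Cd*A*sqrt(2*g*h), A = pi*(d/2)^2.
A = pi*(3.767e-3/2)^2 = 1.11450e-05 m^2
Q = 0.7778 * 1.11450e-05 * sqrt(2*9.81*32.42) * 1000 = 0.2186 L/s
Therefore the nozzle discharge = 0.2186 L/s.


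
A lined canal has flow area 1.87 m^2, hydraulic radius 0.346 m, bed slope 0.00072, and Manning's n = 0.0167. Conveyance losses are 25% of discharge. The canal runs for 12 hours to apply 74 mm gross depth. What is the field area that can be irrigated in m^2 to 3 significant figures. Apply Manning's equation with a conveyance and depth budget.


Approach: apply Manning's equation with a conveyance and depth budget, Q = (1/n)*A*R^(2/3)*S^(1/2); Q_field = Q*(1-loss); Area = Q_field*t/(d/1000).
Step 1 — canal discharge (Manning's equation):
  Q = (1/0.0167) * 1.87 * 0.346^(2/3) * 0.00072^(1/2) = 1.4808 m^3/s
Step 2 — delivered flow: Q_field = 1.4808*(1 - 25/100) = 1.1106 m^3/s
Step 3 — volume delivered: V = 1.1106 * 12*3600 = 47979 m^3
Step 4 — area served: A = V / (depth/1000) = 47979 / 0.074 = 648000 m^2
Therefore the field area that can be irrigated = 648000 m^2.


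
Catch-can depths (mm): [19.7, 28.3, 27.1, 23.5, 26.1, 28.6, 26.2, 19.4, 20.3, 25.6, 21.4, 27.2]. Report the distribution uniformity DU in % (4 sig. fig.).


Approach: apply the low-quarter distribution uniformity, DU = (mean of lowest quarter of readings / overall mean)*100.
sorted lowest 3 of 12: [19.4, 19.7, 20.3] -> mean = 19.8000 mm
overall mean = 24.4500 mm
DU = (19.8000/24.4500)*100 = 80.98 %
Therefore the distribution uniformity DU = 80.98 %.


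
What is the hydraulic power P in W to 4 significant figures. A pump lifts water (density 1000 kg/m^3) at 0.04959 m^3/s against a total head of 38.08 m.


Approach: apply the hydraulic power relation, P = rho*g*Q*H.
P = 1000 * 9.81 * 0.04959 * 38.08 = 18530 W
Therefore the hydraulic power P = 18530 W.


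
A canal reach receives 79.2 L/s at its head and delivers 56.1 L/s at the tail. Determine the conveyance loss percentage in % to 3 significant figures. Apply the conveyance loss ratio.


Approach: apply the conveyance loss ratio, loss% = ((Q_head - Q_tail)/Q_head)*100.
loss = ((79.2 - 56.1)/79.2)*100 = 29.2 %
Therefore the conveyance loss percentage = 29.2 %.


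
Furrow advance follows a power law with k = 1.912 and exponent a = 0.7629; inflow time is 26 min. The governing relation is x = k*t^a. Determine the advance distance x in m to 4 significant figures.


x = 1.912 * 26^0.7629 = 22.96 m
Therefore the advance distance x = 22.96 m.


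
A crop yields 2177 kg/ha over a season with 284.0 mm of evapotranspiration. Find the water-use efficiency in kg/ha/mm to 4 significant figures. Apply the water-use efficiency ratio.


Approach: apply the water-use efficiency ratio, WUE = yield/ET.
WUE = 2177 / 284.0 = 7.665 kg/ha/mm
Therefore the water-use efficiency = 7.665 kg/ha/mm.


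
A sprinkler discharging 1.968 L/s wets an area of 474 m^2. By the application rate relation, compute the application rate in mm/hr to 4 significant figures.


Approach: apply the application rate relation, rate = (Q/A)*3600.
rate = (1.968 / 474) * 3600 = 14.95 mm/hr
Therefore the application rate = 14.95 mm/hr.


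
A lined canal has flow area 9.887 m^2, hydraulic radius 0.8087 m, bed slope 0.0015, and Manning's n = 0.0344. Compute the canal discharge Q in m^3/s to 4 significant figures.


Approach: apply Manning's equation, Q = (1/n)*A*R^(2/3)*S^(1/2).
Q = (1/0.0344) * 9.887 * 0.8087^(2/3) * 0.0015^(1/2) = 9.662 m^3/s
Therefore the canal discharge Q = 9.662 m^3/s.


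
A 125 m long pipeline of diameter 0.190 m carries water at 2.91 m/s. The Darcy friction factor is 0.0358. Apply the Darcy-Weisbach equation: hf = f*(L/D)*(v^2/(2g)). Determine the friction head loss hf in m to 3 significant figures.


hf = 0.0358 * (125/0.190) * (2.91^2 / (2*9.81))
hf = 10.2 m
Therefore the friction head loss hf = 10.2 m.


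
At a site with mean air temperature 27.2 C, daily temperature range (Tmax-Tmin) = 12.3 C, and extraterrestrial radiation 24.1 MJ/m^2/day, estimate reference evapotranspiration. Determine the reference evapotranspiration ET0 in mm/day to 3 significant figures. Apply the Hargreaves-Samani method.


Approach: apply the Hargreaves-Samani method, ET0 = 0.0023*(Tmean+17.8)*sqrt(Tmax-Tmin)*0.408*Ra.
ET0 = 0.0023*(27.2+17.8)*sqrt(12.3)*0.408*24.1 = 3.57 mm/day
Therefore the reference evapotranspiration ET0 = 3.57 mm/day.


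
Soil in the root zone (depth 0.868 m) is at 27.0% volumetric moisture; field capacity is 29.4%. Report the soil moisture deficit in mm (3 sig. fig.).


Approach: apply the soil moisture deficit relation, SMD = (FC - theta)/100 * depth * 1000.
SMD = (29.4 - 27.0)/100 * 0.868 * 1000 = 20.8 mm
Therefore the soil moisture deficit = 20.8 mm.


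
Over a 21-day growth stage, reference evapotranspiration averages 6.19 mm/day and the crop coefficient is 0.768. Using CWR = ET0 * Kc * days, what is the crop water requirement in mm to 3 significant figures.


CWR = 6.19 * 0.768 * 21 = 99.8 mm
Therefore the crop water requirement = 99.8 mm.


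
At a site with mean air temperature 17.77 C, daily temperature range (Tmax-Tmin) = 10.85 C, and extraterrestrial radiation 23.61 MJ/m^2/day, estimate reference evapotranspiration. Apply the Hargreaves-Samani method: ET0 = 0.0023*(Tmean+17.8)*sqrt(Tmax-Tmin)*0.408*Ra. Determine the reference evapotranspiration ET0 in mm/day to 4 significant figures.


ET0 = 0.0023*(17.77+17.8)*sqrt(10.85)*0.408*23.61 = 2.596 mm/day
Therefore the reference evapotranspiration ET0 = 2.596 mm/day.


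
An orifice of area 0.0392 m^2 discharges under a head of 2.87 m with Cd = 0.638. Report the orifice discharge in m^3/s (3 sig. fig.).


Approach: apply the orifice equation, Q = Cd*A*sqrt(2*g*h).
Q = 0.638 * 0.0392 * sqrt(2*9.81*2.87) = 0.188 m^3/s
Therefore the orifice discharge = 0.188 m^3/s.


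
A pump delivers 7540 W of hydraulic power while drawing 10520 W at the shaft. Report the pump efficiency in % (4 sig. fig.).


Approach: apply the efficiency ratio, eta = (P_out/P_in)*100.
eta = (7540 / 10520) * 100 = 71.67 %
Therefore the pump efficiency = 71.67 %.


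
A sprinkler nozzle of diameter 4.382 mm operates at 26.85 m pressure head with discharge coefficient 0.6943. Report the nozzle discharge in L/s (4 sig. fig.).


Approach: apply the orifice equation, Q = Cd*A*sqrt(2*g*h), A = pi*(d/2)^2.
A = pi*(4.382e-3/2)^2 = 1.50812e-05 m^2
Q = 0.6943 * 1.50812e-05 * sqrt(2*9.81*26.85) * 1000 = 0.2403 L/s
Therefore the nozzle discharge = 0.2403 L/s.


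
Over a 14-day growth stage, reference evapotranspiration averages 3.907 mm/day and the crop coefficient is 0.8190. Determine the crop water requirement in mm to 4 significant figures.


Approach: apply the crop water requirement relation, CWR = ET0 * Kc * days.
CWR = 3.907 * 0.8190 * 14 = 44.80 mm
Therefore the crop water requirement = 44.80 mm.


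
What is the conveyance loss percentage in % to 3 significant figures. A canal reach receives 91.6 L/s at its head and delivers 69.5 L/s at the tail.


Approach: apply the conveyance loss ratio, loss% = ((Q_head - Q_tail)/Q_head)*100.
loss = ((91.6 - 69.5)/91.6)*100 = 24.1 %
Therefore the conveyance loss percentage = 24.1 %.


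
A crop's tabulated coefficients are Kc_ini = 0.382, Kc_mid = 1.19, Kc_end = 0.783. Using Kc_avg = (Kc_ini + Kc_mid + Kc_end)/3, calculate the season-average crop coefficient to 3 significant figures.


Kc_avg = (0.382 + 1.19 + 0.783)/3 = 0.785
Therefore the season-average crop coefficient = 0.785.


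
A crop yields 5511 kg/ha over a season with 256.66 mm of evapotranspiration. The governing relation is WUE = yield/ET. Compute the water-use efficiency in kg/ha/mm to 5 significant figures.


WUE = 5511 / 256.66 = 21.472 kg/ha/mm
Therefore the water-use efficiency = 21.472 kg/ha/mm.


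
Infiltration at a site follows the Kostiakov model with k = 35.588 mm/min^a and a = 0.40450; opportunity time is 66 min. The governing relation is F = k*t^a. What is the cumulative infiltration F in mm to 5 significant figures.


F = 35.588 * 66^0.40450 = 193.78 mm
Therefore the cumulative infiltration F = 193.78 mm.


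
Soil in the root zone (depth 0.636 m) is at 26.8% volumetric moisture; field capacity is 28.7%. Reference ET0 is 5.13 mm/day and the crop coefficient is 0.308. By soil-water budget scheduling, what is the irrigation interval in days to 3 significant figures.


Approach: apply soil-water budget scheduling, SMD = (FC-theta)/100*depth*1000; ETc = ET0*Kc; interval = SMD/ETc.
Step 1 — soil moisture deficit:
  SMD = (28.7 - 26.8)/100 * 0.636 * 1000 = 12.084 mm
Step 2 — daily crop ET (ETc = ET0*Kc):
  ETc = 5.13 * 0.308 = 1.5800 mm/day
Step 3 — irrigation interval (SMD/ETc):
  interval = 12.084 / 1.5800 = 7.65 days
Therefore the irrigation interval = 7.65 days.


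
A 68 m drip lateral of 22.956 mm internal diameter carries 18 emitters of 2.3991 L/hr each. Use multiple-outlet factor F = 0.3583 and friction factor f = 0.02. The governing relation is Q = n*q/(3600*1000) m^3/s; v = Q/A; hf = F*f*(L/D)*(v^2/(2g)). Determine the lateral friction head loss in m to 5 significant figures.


Q = 18*2.3991/(3600*1000) = 1.199550e-05 m^3/s
A = pi*(22.956e-3/2)^2 = 4.138875e-04 m^2, so v = Q/A = 0.02898251 m/s
hf = 0.3583*0.02*(68/0.022956)*(0.02898251^2/(2*9.81)) = 0.00090879 m
Therefore the lateral friction head loss = 0.00090879 m.


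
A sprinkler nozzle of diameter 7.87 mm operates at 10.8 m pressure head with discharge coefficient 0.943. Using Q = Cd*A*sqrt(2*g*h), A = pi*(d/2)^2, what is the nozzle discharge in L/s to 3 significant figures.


A = pi*(7.87e-3/2)^2 = 4.8645e-05 m^2
Q = 0.943 * 4.8645e-05 * sqrt(2*9.81*10.8) * 1000 = 0.668 L/s
Therefore the nozzle discharge = 0.668 L/s.


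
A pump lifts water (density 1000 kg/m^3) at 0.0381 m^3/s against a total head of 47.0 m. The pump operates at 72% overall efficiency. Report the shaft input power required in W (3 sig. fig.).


Approach: apply hydraulic power then efficiency conversion, P = rho*g*Q*H; P_in = P/eta.
Step 1 — hydraulic power (P = rho*g*Q*H):
  P = 1000 * 9.81 * 0.0381 * 47.0 = 17567 W
Step 2 — input power: P_in = P/eta = 17567 / 0.72 = 24400 W
Therefore the shaft input power required = 24400 W.


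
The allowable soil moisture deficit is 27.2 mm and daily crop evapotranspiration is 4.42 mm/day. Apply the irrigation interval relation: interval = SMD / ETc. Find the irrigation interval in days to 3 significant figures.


interval = 27.2 / 4.42 = 6.15 days
Therefore the irrigation interval = 6.15 days.


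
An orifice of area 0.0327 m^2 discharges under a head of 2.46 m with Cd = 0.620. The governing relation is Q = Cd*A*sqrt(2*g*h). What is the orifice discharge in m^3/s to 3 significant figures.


Q = 0.620 * 0.0327 * sqrt(2*9.81*2.46) = 0.141 m^3/s
Therefore the orifice discharge = 0.141 m^3/s.


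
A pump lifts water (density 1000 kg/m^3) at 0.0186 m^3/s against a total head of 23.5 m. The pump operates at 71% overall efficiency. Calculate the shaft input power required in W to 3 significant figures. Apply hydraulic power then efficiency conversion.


Approach: apply hydraulic power then efficiency conversion, P = rho*g*Q*H; P_in = P/eta.
Step 1 — hydraulic power (P = rho*g*Q*H):
  P = 1000 * 9.81 * 0.0186 * 23.5 = 4288.0 W
Step 2 — input power: P_in = P/eta = 4288.0 / 0.71 = 6040 W
Therefore the shaft input power required = 6040 W.


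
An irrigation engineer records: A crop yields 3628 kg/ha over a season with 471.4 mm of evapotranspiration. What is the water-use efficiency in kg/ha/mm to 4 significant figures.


Approach: apply the water-use efficiency ratio, WUE = yield/ET.
WUE = 3628 / 471.4 = 7.696 kg/ha/mm
Therefore the water-use efficiency = 7.696 kg/ha/mm.


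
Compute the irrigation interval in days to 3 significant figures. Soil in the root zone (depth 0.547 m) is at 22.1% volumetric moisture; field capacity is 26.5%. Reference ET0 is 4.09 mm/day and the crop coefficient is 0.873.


Approach: apply soil-water budget scheduling, SMD = (FC-theta)/100*depth*1000; ETc = ET0*Kc; interval = SMD/ETc.
Step 1 — soil moisture deficit:
  SMD = (26.5 - 22.1)/100 * 0.547 * 1000 = 24.068 mm
Step 2 — daily crop ET (ETc = ET0*Kc):
  ETc = 4.09 * 0.873 = 3.5706 mm/day
Step 3 — irrigation interval (SMD/ETc):
  interval = 24.068 / 3.5706 = 6.74 days
Therefore the irrigation interval = 6.74 days.


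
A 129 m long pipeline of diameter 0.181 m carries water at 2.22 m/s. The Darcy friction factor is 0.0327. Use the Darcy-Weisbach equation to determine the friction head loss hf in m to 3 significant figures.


Approach: apply the Darcy-Weisbach equation, hf = f*(L/D)*(v^2/(2g)).
hf = 0.0327 * (129/0.181) * (2.22^2 / (2*9.81))
hf = 5.85 m
Therefore the friction head loss hf = 5.85 m.


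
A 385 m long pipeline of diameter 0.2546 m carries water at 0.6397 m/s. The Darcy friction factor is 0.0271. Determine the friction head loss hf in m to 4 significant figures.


Approach: apply the Darcy-Weisbach equation, hf = f*(L/D)*(v^2/(2g)).
hf = 0.0271 * (385/0.2546) * (0.6397^2 / (2*9.81))
hf = 0.8547 m
Therefore the friction head loss hf = 0.8547 m.


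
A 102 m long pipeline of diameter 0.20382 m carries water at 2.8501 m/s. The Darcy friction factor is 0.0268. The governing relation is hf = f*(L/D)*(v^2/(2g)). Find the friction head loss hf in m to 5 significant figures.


hf = 0.0268 * (102/0.20382) * (2.8501^2 / (2*9.81))
hf = 5.5528 m
Therefore the friction head loss hf = 5.5528 m.


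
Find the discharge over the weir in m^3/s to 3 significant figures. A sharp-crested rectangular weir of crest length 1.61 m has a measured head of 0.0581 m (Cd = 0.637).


Approach: apply the rectangular weir equation, Q = (2/3)*Cd*L*sqrt(2g)*H^1.5.
Q = (2/3)*0.637*1.61*sqrt(2*9.81)*0.0581^1.5 = 0.0424 m^3/s
Therefore the discharge over the weir = 0.0424 m^3/s.


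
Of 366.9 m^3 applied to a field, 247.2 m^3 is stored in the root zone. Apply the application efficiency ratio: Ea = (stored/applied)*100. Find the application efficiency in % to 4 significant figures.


Ea = (247.2/366.9)*100 = 67.38 %
Therefore the application efficiency = 67.38 %.


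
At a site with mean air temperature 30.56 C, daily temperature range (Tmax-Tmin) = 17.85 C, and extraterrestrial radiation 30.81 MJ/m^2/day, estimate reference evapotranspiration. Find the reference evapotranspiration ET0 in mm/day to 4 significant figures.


Approach: apply the Hargreaves-Samani method, ET0 = 0.0023*(Tmean+17.8)*sqrt(Tmax-Tmin)*0.408*Ra.
ET0 = 0.0023*(30.56+17.8)*sqrt(17.85)*0.408*30.81 = 5.907 mm/day
Therefore the reference evapotranspiration ET0 = 5.907 mm/day.


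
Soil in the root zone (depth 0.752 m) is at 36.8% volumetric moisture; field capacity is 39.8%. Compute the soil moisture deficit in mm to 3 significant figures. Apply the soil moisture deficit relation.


Approach: apply the soil moisture deficit relation, SMD = (FC - theta)/100 * depth * 1000.
SMD = (39.8 - 36.8)/100 * 0.752 * 1000 = 22.6 mm
Therefore the soil moisture deficit = 22.6 mm.


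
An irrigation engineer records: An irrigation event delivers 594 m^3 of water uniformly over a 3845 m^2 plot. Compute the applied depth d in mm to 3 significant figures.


Approach: apply depth from volume over area, d = (V/A)*1000.
d = (594 / 3845) * 1000 = 154 mm
Therefore the applied depth d = 154 mm.


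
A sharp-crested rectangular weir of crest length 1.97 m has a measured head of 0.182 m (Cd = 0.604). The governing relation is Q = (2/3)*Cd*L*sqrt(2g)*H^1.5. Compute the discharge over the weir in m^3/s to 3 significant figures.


Q = (2/3)*0.604*1.97*sqrt(2*9.81)*0.182^1.5 = 0.273 m^3/s
Therefore the discharge over the weir = 0.273 m^3/s.


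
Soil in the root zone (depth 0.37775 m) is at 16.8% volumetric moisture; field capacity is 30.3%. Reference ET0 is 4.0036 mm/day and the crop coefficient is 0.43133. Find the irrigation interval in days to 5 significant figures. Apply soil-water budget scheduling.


Approach: apply soil-water budget scheduling, SMD = (FC-theta)/100*depth*1000; ETc = ET0*Kc; interval = SMD/ETc.
Step 1 — soil moisture deficit:
  SMD = (30.3 - 16.8)/100 * 0.37775 * 1000 = 50.99625 mm
Step 2 — daily crop ET (ETc = ET0*Kc):
  ETc = 4.0036 * 0.43133 = 1.726873 mm/day
Step 3 — irrigation interval (SMD/ETc):
  interval = 50.99625 / 1.726873 = 29.531 days
Therefore the irrigation interval = 29.531 days.


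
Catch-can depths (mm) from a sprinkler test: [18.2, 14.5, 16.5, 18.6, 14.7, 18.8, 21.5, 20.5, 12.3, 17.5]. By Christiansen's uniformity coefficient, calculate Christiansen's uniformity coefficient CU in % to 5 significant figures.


Approach: apply Christiansen's uniformity coefficient, CU = (1 - mean_abs_deviation/mean)*100.
mean = 17.31000 mm
mean |d_i - mean| = 2.248000 mm
CU = (1 - 2.248000/17.31000)*100 = 87.013 %
Therefore Christiansen's uniformity coefficient CU = 87.013 %.


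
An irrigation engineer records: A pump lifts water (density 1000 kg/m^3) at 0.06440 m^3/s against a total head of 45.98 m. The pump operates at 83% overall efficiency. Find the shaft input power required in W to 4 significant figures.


Approach: apply hydraulic power then efficiency conversion, P = rho*g*Q*H; P_in = P/eta.
Step 1 — hydraulic power (P = rho*g*Q*H):
  P = 1000 * 9.81 * 0.06440 * 45.98 = 29048.5 W
Step 2 — input power: P_in = P/eta = 29048.5 / 0.83 = 35000 W
Therefore the shaft input power required = 35000 W.


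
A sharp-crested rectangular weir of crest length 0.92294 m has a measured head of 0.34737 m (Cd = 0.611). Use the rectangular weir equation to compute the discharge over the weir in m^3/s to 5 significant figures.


Approach: apply the rectangular weir equation, Q = (2/3)*Cd*L*sqrt(2g)*H^1.5.
Q = (2/3)*0.611*0.92294*sqrt(2*9.81)*0.34737^1.5 = 0.34093 m^3/s
Therefore the discharge over the weir = 0.34093 m^3/s.


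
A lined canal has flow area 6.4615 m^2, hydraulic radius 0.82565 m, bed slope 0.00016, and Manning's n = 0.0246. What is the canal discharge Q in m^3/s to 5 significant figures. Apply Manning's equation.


Approach: apply Manning's equation, Q = (1/n)*A*R^(2/3)*S^(1/2).
Q = (1/0.0246) * 6.4615 * 0.82565^(2/3) * 0.00016^(1/2) = 2.9241 m^3/s
Therefore the canal discharge Q = 2.9241 m^3/s.


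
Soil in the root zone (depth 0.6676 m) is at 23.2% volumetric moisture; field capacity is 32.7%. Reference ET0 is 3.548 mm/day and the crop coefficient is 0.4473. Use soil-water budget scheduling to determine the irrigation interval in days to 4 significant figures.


Approach: apply soil-water budget scheduling, SMD = (FC-theta)/100*depth*1000; ETc = ET0*Kc; interval = SMD/ETc.
Step 1 — soil moisture deficit:
  SMD = (32.7 - 23.2)/100 * 0.6676 * 1000 = 63.4220 mm
Step 2 — daily crop ET (ETc = ET0*Kc):
  ETc = 3.548 * 0.4473 = 1.58702 mm/day
Step 3 — irrigation interval (SMD/ETc):
  interval = 63.4220 / 1.58702 = 39.96 days
Therefore the irrigation interval = 39.96 days.


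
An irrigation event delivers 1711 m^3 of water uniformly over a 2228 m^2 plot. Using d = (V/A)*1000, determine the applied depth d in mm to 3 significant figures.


d = (1711 / 2228) * 1000 = 768 mm
Therefore the applied depth d = 768 mm.


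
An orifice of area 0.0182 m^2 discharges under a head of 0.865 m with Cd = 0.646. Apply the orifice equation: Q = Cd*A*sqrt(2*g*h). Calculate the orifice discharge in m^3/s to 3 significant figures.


Q = 0.646 * 0.0182 * sqrt(2*9.81*0.865) = 0.0484 m^3/s
Therefore the orifice discharge = 0.0484 m^3/s.


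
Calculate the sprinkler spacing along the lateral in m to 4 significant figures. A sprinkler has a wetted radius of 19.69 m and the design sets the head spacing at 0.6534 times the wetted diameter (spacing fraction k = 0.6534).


Approach: apply the sprinkler spacing rule (spacing as a fraction of wetted diameter), S = k*(2*R).
S = 0.6534 * (2 * 19.69) = 25.73 m
Therefore the sprinkler spacing along the lateral = 25.73 m.


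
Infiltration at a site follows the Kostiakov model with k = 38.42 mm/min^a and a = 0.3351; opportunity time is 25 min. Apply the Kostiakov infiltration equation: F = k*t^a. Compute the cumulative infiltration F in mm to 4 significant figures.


F = 38.42 * 25^0.3351 = 113.0 mm
Therefore the cumulative infiltration F = 113.0 mm.


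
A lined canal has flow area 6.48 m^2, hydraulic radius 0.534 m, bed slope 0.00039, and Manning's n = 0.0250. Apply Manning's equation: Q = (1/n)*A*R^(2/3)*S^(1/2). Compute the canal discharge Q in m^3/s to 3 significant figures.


Q = (1/0.0250) * 6.48 * 0.534^(2/3) * 0.00039^(1/2) = 3.37 m^3/s
Therefore the canal discharge Q = 3.37 m^3/s.
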